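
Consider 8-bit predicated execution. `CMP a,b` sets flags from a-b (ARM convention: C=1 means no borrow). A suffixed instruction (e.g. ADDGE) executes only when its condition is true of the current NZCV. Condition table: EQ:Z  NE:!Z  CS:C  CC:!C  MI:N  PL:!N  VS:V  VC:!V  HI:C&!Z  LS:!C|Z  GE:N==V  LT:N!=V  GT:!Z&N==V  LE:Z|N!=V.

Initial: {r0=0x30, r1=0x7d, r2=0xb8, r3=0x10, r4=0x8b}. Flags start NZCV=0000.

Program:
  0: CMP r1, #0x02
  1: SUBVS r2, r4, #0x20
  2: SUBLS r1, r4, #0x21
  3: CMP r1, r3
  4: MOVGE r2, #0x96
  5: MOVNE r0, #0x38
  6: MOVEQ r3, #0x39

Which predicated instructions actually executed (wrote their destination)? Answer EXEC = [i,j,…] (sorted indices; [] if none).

0: ✓ CMP  NZCV=0010
1: · SUBVS
2: · SUBLS
3: ✓ CMP  NZCV=0010
4: ✓ MOVGE  r2←0x96
5: ✓ MOVNE  r0←0x38
6: · MOVEQ

EXEC = [4,5]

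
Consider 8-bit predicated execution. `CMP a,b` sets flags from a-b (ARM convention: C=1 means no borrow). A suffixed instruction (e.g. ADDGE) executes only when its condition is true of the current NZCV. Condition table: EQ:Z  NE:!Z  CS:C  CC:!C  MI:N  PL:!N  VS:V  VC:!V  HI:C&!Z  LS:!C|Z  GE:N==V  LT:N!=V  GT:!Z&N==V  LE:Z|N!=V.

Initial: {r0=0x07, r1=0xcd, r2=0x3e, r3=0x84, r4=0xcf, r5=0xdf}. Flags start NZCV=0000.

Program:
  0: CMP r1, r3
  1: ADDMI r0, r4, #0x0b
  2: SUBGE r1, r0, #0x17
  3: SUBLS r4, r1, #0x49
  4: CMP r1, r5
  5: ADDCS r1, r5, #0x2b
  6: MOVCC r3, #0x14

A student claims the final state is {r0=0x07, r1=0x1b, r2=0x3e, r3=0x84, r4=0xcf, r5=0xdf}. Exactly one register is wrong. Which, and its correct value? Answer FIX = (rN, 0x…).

FIX = (r1, 0x0a)

[0] flags=0010 → (cmp)
[1] flags=0010 MI?F → skip
[2] flags=0010 GE?T → r1=0xf0
[3] flags=0010 LS?F → skip
[4] flags=0010 → (cmp)
[5] flags=0010 CS?T → r1=0x0a
[6] flags=0010 CC?F → skip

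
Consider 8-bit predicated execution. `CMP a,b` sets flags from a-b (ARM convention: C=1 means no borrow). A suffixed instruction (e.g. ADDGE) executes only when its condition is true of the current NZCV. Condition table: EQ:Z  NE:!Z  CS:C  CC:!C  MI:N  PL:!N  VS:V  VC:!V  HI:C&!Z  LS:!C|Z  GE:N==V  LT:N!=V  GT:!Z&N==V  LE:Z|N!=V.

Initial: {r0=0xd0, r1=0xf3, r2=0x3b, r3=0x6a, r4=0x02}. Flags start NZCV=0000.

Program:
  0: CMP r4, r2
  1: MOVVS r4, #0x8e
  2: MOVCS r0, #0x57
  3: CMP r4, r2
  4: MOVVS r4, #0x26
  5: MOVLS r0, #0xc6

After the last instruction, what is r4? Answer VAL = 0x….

VAL = 0x02

[0] flags=1000 → (cmp)
[1] flags=1000 VS?F → skip
[2] flags=1000 CS?F → skip
[3] flags=1000 → (cmp)
[4] flags=1000 VS?F → skip
[5] flags=1000 LS?T → r0=0xc6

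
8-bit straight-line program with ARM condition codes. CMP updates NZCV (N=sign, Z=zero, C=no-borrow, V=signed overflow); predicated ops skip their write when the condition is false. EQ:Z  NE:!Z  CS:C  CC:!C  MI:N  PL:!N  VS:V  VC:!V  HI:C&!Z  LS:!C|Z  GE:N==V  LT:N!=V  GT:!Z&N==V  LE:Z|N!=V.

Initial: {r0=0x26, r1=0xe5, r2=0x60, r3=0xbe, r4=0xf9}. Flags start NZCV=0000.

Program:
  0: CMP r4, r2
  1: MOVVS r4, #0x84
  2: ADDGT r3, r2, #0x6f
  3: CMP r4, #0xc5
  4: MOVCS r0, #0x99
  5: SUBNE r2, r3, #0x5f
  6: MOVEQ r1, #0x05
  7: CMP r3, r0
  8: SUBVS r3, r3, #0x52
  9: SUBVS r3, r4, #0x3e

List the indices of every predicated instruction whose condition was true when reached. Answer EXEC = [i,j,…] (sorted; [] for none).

EXEC = [4,5]

[0] flags=1010 → (cmp)
[1] flags=1010 VS?F → skip
[2] flags=1010 GT?F → skip
[3] flags=0010 → (cmp)
[4] flags=0010 CS?T → r0=0x99
[5] flags=0010 NE?T → r2=0x5f
[6] flags=0010 EQ?F → skip
[7] flags=0010 → (cmp)
[8] flags=0010 VS?F → skip
[9] flags=0010 VS?F → skip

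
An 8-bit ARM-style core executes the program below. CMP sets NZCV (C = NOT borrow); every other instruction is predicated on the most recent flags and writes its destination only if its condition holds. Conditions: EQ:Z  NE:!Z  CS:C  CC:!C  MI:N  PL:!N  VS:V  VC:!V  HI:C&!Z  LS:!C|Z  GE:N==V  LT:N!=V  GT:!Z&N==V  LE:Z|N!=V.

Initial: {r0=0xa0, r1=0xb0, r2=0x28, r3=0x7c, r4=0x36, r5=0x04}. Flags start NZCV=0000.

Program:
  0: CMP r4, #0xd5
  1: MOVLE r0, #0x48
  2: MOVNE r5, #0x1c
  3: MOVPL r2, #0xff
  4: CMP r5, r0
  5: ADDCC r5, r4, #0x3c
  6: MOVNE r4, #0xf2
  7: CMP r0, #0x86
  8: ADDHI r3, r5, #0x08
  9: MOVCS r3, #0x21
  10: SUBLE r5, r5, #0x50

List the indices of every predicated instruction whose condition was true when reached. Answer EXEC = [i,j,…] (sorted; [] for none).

EXEC = [2,3,5,6,8,9]

0: ✓ CMP  NZCV=0000
1: · MOVLE
2: ✓ MOVNE  r5←0x1c
3: ✓ MOVPL  r2←0xff
4: ✓ CMP  NZCV=0000
5: ✓ ADDCC  r5←0x72
6: ✓ MOVNE  r4←0xf2
7: ✓ CMP  NZCV=0010
8: ✓ ADDHI  r3←0x7a
9: ✓ MOVCS  r3←0x21
10: · SUBLE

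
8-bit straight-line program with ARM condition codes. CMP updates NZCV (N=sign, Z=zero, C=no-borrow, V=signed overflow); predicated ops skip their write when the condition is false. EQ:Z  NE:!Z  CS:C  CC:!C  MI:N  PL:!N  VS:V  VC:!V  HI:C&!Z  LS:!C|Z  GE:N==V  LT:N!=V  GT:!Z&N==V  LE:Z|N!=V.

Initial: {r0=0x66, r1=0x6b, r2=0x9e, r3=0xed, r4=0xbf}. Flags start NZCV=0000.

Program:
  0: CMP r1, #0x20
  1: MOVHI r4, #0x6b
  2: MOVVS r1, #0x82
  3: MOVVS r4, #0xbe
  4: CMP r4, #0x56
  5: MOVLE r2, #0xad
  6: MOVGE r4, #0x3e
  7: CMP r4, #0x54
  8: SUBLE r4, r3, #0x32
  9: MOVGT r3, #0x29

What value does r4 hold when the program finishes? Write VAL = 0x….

0: ✓ CMP  NZCV=0010
1: ✓ MOVHI  r4←0x6b
2: · MOVVS
3: · MOVVS
4: ✓ CMP  NZCV=0010
5: · MOVLE
6: ✓ MOVGE  r4←0x3e
7: ✓ CMP  NZCV=1000
8: ✓ SUBLE  r4←0xbb
9: · MOVGT

VAL = 0xbb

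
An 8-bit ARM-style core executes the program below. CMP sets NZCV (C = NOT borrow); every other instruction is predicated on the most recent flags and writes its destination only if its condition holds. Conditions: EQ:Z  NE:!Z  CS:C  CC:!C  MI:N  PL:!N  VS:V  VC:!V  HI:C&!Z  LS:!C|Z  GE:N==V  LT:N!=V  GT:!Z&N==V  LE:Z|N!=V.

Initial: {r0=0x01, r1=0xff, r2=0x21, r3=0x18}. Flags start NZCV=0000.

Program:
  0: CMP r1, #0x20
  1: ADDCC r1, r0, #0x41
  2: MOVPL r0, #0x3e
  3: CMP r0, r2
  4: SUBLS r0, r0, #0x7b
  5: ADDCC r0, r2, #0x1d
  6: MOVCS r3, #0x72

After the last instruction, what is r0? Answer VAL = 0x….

[0] flags=1010 → (cmp)
[1] flags=1010 CC?F → skip
[2] flags=1010 PL?F → skip
[3] flags=1000 → (cmp)
[4] flags=1000 LS?T → r0=0x86
[5] flags=1000 CC?T → r0=0x3e
[6] flags=1000 CS?F → skip

VAL = 0x3e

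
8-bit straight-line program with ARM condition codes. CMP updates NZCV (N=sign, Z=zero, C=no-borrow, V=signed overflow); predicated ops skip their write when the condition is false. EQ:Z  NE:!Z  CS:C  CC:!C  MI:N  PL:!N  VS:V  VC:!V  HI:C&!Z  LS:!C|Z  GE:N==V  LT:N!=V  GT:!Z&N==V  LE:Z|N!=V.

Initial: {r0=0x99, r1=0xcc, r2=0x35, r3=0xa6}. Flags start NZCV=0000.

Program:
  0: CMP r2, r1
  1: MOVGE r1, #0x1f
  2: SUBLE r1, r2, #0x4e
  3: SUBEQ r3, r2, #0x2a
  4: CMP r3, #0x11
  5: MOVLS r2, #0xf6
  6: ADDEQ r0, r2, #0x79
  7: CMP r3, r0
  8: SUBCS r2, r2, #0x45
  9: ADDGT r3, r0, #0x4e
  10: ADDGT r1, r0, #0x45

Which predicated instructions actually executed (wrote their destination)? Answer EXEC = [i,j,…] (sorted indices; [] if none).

[0] flags=0000 → (cmp)
[1] flags=0000 GE?T → r1=0x1f
[2] flags=0000 LE?F → skip
[3] flags=0000 EQ?F → skip
[4] flags=1010 → (cmp)
[5] flags=1010 LS?F → skip
[6] flags=1010 EQ?F → skip
[7] flags=0010 → (cmp)
[8] flags=0010 CS?T → r2=0xf0
[9] flags=0010 GT?T → r3=0xe7
[10] flags=0010 GT?T → r1=0xde

EXEC = [1,8,9,10]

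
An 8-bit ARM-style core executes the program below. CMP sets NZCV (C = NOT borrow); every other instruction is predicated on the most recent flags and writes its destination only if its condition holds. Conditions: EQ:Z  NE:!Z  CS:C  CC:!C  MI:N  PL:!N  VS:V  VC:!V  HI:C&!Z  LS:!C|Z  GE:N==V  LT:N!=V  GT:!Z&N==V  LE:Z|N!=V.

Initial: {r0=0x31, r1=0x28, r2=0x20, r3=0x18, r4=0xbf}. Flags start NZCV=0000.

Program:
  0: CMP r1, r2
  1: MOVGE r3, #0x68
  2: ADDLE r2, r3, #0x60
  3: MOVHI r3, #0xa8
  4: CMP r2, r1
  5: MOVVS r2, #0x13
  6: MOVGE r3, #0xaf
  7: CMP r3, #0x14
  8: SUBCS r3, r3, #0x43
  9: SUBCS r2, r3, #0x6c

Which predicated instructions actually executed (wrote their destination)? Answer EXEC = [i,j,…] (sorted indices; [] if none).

0: ✓ CMP  NZCV=0010
1: ✓ MOVGE  r3←0x68
2: · ADDLE
3: ✓ MOVHI  r3←0xa8
4: ✓ CMP  NZCV=1000
5: · MOVVS
6: · MOVGE
7: ✓ CMP  NZCV=1010
8: ✓ SUBCS  r3←0x65
9: ✓ SUBCS  r2←0xf9

EXEC = [1,3,8,9]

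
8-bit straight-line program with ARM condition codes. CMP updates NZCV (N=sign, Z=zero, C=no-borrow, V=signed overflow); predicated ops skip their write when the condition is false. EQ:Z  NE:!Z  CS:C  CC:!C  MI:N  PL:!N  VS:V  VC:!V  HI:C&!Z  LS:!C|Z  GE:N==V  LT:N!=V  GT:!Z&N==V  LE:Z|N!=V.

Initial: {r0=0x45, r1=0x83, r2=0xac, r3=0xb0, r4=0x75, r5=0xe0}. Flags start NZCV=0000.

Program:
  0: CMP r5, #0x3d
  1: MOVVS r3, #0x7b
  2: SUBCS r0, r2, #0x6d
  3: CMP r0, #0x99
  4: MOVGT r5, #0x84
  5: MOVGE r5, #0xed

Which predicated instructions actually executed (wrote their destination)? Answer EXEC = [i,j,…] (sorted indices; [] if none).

0: ✓ CMP  NZCV=1010
1: · MOVVS
2: ✓ SUBCS  r0←0x3f
3: ✓ CMP  NZCV=1001
4: ✓ MOVGT  r5←0x84
5: ✓ MOVGE  r5←0xed

EXEC = [2,4,5]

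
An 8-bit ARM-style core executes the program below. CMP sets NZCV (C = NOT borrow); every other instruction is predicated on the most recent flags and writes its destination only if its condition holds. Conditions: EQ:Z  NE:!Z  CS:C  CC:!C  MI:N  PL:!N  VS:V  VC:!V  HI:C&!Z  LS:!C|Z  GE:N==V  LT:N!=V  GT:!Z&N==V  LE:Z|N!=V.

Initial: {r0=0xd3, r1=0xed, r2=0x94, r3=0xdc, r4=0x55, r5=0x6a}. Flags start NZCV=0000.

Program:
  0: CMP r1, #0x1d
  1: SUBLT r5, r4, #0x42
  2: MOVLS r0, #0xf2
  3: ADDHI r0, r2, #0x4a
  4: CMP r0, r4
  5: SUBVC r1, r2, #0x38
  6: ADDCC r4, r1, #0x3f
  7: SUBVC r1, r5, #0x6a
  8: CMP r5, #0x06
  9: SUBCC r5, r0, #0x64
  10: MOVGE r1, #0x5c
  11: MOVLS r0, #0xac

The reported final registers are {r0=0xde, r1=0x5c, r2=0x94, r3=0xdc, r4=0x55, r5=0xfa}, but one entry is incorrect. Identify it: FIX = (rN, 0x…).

FIX = (r5, 0x13)

0: ✓ CMP  NZCV=1010
1: ✓ SUBLT  r5←0x13
2: · MOVLS
3: ✓ ADDHI  r0←0xde
4: ✓ CMP  NZCV=1010
5: ✓ SUBVC  r1←0x5c
6: · ADDCC
7: ✓ SUBVC  r1←0xa9
8: ✓ CMP  NZCV=0010
9: · SUBCC
10: ✓ MOVGE  r1←0x5c
11: · MOVLS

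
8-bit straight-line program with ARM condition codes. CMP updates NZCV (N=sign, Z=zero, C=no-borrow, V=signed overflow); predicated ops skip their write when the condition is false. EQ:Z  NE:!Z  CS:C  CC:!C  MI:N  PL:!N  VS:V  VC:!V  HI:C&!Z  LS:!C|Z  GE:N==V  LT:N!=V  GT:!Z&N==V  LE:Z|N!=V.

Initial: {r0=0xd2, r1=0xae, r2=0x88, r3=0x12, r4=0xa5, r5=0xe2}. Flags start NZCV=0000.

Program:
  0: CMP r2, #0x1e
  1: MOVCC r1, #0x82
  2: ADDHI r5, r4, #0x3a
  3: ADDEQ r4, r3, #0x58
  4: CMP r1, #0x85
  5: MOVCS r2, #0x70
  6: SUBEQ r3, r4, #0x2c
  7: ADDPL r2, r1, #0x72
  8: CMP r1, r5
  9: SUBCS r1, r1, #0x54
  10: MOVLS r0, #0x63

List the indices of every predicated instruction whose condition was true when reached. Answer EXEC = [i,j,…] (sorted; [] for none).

0: ✓ CMP  NZCV=0011
1: · MOVCC
2: ✓ ADDHI  r5←0xdf
3: · ADDEQ
4: ✓ CMP  NZCV=0010
5: ✓ MOVCS  r2←0x70
6: · SUBEQ
7: ✓ ADDPL  r2←0x20
8: ✓ CMP  NZCV=1000
9: · SUBCS
10: ✓ MOVLS  r0←0x63

EXEC = [2,5,7,10]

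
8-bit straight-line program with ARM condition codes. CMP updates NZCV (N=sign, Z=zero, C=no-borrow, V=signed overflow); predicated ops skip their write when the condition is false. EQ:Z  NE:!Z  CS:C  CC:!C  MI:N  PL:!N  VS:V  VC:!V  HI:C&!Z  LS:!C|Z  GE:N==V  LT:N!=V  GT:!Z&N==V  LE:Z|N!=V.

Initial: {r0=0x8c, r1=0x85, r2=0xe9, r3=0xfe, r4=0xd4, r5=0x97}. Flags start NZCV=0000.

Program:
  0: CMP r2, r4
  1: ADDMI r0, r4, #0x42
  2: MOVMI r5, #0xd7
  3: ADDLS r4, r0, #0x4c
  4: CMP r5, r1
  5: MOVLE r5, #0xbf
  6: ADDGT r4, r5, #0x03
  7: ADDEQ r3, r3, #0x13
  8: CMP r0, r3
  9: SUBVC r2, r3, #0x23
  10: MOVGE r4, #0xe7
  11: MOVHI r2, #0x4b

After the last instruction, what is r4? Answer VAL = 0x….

0: ✓ CMP  NZCV=0010
1: · ADDMI
2: · MOVMI
3: · ADDLS
4: ✓ CMP  NZCV=0010
5: · MOVLE
6: ✓ ADDGT  r4←0x9a
7: · ADDEQ
8: ✓ CMP  NZCV=1000
9: ✓ SUBVC  r2←0xdb
10: · MOVGE
11: · MOVHI

VAL = 0x9a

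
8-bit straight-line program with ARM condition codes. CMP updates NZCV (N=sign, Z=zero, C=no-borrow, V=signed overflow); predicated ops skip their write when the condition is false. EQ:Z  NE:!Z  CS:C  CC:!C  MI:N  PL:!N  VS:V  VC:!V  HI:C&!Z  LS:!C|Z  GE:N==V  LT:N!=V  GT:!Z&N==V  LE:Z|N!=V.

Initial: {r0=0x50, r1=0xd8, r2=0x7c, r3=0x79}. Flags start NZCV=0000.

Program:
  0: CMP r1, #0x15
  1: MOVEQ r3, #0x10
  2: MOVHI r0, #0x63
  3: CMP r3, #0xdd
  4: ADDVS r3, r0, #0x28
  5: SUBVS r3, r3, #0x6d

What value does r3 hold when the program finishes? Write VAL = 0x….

VAL = 0x1e

0: ✓ CMP  NZCV=1010
1: · MOVEQ
2: ✓ MOVHI  r0←0x63
3: ✓ CMP  NZCV=1001
4: ✓ ADDVS  r3←0x8b
5: ✓ SUBVS  r3←0x1e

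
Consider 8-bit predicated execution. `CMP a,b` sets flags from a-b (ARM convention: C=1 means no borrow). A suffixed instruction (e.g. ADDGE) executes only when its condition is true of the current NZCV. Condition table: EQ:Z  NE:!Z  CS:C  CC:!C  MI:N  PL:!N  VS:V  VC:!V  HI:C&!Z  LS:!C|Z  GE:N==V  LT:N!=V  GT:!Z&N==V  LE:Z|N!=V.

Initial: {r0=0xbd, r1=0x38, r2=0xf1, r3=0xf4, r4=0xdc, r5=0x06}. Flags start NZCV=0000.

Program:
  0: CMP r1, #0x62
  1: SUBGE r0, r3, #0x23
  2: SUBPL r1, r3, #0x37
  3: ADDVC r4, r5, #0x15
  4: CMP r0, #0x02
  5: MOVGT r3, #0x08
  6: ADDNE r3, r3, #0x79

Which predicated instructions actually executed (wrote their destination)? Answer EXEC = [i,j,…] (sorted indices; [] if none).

EXEC = [3,6]

[0] flags=1000 → (cmp)
[1] flags=1000 GE?F → skip
[2] flags=1000 PL?F → skip
[3] flags=1000 VC?T → r4=0x1b
[4] flags=1010 → (cmp)
[5] flags=1010 GT?F → skip
[6] flags=1010 NE?T → r3=0x6d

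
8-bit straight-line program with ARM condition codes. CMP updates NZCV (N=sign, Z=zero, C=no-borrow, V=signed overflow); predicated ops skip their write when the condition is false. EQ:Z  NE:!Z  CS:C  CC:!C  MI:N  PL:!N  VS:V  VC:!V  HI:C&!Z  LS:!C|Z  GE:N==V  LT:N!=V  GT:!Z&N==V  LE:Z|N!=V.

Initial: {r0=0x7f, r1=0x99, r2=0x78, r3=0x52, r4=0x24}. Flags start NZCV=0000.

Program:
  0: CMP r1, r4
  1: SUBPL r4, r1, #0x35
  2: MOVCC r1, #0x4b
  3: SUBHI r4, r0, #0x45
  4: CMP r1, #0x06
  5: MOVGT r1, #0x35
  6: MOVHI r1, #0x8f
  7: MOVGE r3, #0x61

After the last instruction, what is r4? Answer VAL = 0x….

VAL = 0x3a

0: ✓ CMP  NZCV=0011
1: ✓ SUBPL  r4←0x64
2: · MOVCC
3: ✓ SUBHI  r4←0x3a
4: ✓ CMP  NZCV=1010
5: · MOVGT
6: ✓ MOVHI  r1←0x8f
7: · MOVGE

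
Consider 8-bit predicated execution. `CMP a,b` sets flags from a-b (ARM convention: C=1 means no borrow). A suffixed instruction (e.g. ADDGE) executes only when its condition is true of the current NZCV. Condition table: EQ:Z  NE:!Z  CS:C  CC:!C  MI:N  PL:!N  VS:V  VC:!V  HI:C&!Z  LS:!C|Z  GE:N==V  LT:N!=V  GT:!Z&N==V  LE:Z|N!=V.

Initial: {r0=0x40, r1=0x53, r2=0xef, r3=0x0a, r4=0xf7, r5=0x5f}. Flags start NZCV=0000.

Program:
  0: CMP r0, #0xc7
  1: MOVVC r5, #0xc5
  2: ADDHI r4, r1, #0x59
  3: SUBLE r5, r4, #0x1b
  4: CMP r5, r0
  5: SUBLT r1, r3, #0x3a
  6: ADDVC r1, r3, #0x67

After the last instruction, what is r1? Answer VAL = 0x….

[0] flags=0000 → (cmp)
[1] flags=0000 VC?T → r5=0xc5
[2] flags=0000 HI?F → skip
[3] flags=0000 LE?F → skip
[4] flags=1010 → (cmp)
[5] flags=1010 LT?T → r1=0xd0
[6] flags=1010 VC?T → r1=0x71

VAL = 0x71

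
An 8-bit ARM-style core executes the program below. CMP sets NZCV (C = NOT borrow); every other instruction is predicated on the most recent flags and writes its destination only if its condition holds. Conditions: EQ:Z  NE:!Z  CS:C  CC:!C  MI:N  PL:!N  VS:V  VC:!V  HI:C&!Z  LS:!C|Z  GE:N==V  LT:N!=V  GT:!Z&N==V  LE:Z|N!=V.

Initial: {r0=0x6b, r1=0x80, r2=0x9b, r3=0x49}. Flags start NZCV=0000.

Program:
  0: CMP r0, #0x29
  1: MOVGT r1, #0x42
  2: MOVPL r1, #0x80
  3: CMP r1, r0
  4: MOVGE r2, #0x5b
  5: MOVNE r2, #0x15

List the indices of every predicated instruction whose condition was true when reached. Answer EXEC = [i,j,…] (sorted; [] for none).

EXEC = [1,2,5]

[0] flags=0010 → (cmp)
[1] flags=0010 GT?T → r1=0x42
[2] flags=0010 PL?T → r1=0x80
[3] flags=0011 → (cmp)
[4] flags=0011 GE?F → skip
[5] flags=0011 NE?T → r2=0x15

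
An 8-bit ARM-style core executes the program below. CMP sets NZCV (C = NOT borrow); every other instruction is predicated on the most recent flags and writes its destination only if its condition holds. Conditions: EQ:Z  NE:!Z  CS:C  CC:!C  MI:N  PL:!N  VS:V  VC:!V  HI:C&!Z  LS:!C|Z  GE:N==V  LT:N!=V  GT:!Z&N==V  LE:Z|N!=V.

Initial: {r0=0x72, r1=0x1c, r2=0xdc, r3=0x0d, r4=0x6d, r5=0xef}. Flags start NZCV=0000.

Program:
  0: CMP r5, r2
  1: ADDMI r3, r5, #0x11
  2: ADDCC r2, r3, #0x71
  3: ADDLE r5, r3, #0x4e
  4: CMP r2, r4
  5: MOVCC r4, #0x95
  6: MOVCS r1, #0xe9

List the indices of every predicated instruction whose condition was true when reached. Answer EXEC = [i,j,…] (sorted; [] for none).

[0] flags=0010 → (cmp)
[1] flags=0010 MI?F → skip
[2] flags=0010 CC?F → skip
[3] flags=0010 LE?F → skip
[4] flags=0011 → (cmp)
[5] flags=0011 CC?F → skip
[6] flags=0011 CS?T → r1=0xe9

EXEC = [6]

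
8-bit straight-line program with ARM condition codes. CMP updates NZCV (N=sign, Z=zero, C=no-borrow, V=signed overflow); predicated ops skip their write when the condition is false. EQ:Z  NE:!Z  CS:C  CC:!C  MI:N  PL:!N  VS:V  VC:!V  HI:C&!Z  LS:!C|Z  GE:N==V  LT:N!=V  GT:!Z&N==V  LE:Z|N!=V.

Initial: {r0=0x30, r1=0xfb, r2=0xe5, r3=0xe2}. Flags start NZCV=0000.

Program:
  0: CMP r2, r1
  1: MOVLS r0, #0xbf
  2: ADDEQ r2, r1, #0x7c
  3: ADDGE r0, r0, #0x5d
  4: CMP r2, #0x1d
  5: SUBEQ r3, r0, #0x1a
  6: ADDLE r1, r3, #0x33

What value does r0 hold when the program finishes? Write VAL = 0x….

[0] flags=1000 → (cmp)
[1] flags=1000 LS?T → r0=0xbf
[2] flags=1000 EQ?F → skip
[3] flags=1000 GE?F → skip
[4] flags=1010 → (cmp)
[5] flags=1010 EQ?F → skip
[6] flags=1010 LE?T → r1=0x15

VAL = 0xbf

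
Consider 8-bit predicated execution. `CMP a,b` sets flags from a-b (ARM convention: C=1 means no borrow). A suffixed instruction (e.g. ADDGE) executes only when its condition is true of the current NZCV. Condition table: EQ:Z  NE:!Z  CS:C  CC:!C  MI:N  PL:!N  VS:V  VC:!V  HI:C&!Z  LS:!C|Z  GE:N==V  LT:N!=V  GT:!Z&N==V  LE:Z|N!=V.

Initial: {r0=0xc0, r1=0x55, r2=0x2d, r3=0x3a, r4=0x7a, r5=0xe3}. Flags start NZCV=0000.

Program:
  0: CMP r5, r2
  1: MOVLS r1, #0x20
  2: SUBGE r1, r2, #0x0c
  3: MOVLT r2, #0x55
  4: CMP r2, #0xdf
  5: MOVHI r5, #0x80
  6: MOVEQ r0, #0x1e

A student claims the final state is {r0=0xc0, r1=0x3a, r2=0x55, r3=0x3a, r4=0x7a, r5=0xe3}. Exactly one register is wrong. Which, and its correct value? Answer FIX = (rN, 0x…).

0: ✓ CMP  NZCV=1010
1: · MOVLS
2: · SUBGE
3: ✓ MOVLT  r2←0x55
4: ✓ CMP  NZCV=0000
5: · MOVHI
6: · MOVEQ

FIX = (r1, 0x55)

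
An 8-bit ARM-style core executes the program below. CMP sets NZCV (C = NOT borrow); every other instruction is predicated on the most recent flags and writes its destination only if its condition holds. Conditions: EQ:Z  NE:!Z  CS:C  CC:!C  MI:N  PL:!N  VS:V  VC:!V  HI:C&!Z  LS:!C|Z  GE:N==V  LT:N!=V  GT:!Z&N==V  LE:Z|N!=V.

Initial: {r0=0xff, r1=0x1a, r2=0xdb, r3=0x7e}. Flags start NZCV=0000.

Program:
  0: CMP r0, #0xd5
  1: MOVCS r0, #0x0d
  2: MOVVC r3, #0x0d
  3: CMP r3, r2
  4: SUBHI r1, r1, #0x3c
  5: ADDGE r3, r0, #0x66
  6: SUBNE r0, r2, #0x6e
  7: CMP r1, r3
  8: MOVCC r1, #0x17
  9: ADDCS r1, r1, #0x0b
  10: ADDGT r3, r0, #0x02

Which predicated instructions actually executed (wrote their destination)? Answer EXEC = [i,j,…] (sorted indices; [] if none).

[0] flags=0010 → (cmp)
[1] flags=0010 CS?T → r0=0x0d
[2] flags=0010 VC?T → r3=0x0d
[3] flags=0000 → (cmp)
[4] flags=0000 HI?F → skip
[5] flags=0000 GE?T → r3=0x73
[6] flags=0000 NE?T → r0=0x6d
[7] flags=1000 → (cmp)
[8] flags=1000 CC?T → r1=0x17
[9] flags=1000 CS?F → skip
[10] flags=1000 GT?F → skip

EXEC = [1,2,5,6,8]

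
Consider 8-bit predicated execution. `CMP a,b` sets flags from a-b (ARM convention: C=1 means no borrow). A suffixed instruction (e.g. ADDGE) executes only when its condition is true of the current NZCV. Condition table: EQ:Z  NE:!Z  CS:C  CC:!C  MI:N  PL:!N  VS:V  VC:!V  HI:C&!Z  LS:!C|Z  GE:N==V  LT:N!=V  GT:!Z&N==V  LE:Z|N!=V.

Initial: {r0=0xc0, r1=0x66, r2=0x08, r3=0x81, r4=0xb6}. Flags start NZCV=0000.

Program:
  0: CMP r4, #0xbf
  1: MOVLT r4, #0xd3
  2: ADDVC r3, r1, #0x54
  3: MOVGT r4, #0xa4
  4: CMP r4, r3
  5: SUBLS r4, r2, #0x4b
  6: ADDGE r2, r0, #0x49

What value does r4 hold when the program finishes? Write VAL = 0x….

0: ✓ CMP  NZCV=1000
1: ✓ MOVLT  r4←0xd3
2: ✓ ADDVC  r3←0xba
3: · MOVGT
4: ✓ CMP  NZCV=0010
5: · SUBLS
6: ✓ ADDGE  r2←0x09

VAL = 0xd3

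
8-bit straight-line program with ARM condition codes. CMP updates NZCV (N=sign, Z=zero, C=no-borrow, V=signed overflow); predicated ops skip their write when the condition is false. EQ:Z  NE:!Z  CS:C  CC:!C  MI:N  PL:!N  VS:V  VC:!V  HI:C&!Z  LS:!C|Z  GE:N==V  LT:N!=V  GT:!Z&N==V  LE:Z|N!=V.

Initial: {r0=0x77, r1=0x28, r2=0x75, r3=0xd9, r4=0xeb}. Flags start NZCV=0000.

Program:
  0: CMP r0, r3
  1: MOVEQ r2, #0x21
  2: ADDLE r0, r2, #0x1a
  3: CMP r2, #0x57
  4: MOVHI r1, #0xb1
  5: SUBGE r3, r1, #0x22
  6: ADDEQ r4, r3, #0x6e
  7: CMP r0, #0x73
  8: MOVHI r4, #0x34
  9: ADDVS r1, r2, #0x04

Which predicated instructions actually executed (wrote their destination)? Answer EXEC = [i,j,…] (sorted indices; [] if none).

[0] flags=1001 → (cmp)
[1] flags=1001 EQ?F → skip
[2] flags=1001 LE?F → skip
[3] flags=0010 → (cmp)
[4] flags=0010 HI?T → r1=0xb1
[5] flags=0010 GE?T → r3=0x8f
[6] flags=0010 EQ?F → skip
[7] flags=0010 → (cmp)
[8] flags=0010 HI?T → r4=0x34
[9] flags=0010 VS?F → skip

EXEC = [4,5,8]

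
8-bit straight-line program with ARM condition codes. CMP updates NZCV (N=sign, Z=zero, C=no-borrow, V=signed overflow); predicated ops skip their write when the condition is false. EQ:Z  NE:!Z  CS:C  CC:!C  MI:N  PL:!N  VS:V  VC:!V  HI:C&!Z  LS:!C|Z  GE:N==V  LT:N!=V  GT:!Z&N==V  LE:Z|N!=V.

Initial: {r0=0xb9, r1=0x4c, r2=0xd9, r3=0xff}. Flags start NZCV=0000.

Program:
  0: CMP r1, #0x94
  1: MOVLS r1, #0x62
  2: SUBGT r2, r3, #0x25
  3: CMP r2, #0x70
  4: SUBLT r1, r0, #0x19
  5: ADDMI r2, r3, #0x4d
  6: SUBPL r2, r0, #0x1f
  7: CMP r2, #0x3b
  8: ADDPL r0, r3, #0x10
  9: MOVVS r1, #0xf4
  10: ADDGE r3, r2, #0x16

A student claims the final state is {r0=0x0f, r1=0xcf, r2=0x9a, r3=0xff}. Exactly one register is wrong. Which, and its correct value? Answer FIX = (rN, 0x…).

FIX = (r1, 0xf4)

[0] flags=1001 → (cmp)
[1] flags=1001 LS?T → r1=0x62
[2] flags=1001 GT?T → r2=0xda
[3] flags=0011 → (cmp)
[4] flags=0011 LT?T → r1=0xa0
[5] flags=0011 MI?F → skip
[6] flags=0011 PL?T → r2=0x9a
[7] flags=0011 → (cmp)
[8] flags=0011 PL?T → r0=0x0f
[9] flags=0011 VS?T → r1=0xf4
[10] flags=0011 GE?F → skip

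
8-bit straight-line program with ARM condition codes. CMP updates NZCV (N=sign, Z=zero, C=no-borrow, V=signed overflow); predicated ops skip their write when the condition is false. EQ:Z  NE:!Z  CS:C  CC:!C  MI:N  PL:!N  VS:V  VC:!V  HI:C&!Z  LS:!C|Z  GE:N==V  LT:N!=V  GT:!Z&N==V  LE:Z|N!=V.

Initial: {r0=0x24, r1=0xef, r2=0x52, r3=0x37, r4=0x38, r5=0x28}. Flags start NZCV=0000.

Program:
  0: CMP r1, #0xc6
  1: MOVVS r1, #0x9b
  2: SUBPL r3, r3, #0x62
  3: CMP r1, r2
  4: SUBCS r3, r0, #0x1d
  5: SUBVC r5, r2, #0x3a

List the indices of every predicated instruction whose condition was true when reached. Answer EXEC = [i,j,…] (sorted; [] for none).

EXEC = [2,4,5]

[0] flags=0010 → (cmp)
[1] flags=0010 VS?F → skip
[2] flags=0010 PL?T → r3=0xd5
[3] flags=1010 → (cmp)
[4] flags=1010 CS?T → r3=0x07
[5] flags=1010 VC?T → r5=0x18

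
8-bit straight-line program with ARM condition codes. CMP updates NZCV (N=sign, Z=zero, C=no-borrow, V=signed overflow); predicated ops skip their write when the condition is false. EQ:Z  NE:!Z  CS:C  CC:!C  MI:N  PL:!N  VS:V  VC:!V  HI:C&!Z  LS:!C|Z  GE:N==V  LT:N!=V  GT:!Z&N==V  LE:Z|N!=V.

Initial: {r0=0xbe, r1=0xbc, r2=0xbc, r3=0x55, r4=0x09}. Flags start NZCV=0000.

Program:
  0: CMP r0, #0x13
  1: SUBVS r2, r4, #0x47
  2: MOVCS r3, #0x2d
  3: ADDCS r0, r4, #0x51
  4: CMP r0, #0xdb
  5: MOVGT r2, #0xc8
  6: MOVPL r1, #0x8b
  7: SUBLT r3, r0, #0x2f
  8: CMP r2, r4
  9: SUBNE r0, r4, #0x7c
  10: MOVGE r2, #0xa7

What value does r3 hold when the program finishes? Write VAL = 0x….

0: ✓ CMP  NZCV=1010
1: · SUBVS
2: ✓ MOVCS  r3←0x2d
3: ✓ ADDCS  r0←0x5a
4: ✓ CMP  NZCV=0000
5: ✓ MOVGT  r2←0xc8
6: ✓ MOVPL  r1←0x8b
7: · SUBLT
8: ✓ CMP  NZCV=1010
9: ✓ SUBNE  r0←0x8d
10: · MOVGE

VAL = 0x2d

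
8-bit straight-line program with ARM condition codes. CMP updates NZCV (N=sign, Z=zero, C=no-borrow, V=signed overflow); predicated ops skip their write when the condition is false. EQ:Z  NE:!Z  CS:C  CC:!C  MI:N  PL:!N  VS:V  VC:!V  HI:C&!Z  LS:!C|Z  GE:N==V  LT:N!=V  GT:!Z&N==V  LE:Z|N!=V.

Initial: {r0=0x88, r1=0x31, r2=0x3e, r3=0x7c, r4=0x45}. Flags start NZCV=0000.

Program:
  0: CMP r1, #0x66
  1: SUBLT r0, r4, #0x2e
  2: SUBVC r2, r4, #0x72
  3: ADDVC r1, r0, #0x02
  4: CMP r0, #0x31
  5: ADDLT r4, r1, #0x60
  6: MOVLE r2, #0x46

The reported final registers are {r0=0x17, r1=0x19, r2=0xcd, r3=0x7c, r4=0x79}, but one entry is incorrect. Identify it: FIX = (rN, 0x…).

[0] flags=1000 → (cmp)
[1] flags=1000 LT?T → r0=0x17
[2] flags=1000 VC?T → r2=0xd3
[3] flags=1000 VC?T → r1=0x19
[4] flags=1000 → (cmp)
[5] flags=1000 LT?T → r4=0x79
[6] flags=1000 LE?T → r2=0x46

FIX = (r2, 0x46)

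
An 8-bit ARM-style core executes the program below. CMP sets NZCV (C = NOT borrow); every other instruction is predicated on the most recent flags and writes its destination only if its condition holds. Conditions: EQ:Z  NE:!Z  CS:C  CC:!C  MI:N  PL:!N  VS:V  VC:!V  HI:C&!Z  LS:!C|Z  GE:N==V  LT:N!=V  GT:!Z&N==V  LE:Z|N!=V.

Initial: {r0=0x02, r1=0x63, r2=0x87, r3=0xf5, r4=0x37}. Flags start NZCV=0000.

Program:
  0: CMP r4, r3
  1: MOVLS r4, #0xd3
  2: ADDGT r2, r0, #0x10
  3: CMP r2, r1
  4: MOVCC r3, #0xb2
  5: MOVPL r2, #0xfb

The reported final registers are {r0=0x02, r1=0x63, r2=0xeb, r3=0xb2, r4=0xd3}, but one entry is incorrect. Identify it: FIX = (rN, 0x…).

[0] flags=0000 → (cmp)
[1] flags=0000 LS?T → r4=0xd3
[2] flags=0000 GT?T → r2=0x12
[3] flags=1000 → (cmp)
[4] flags=1000 CC?T → r3=0xb2
[5] flags=1000 PL?F → skip

FIX = (r2, 0x12)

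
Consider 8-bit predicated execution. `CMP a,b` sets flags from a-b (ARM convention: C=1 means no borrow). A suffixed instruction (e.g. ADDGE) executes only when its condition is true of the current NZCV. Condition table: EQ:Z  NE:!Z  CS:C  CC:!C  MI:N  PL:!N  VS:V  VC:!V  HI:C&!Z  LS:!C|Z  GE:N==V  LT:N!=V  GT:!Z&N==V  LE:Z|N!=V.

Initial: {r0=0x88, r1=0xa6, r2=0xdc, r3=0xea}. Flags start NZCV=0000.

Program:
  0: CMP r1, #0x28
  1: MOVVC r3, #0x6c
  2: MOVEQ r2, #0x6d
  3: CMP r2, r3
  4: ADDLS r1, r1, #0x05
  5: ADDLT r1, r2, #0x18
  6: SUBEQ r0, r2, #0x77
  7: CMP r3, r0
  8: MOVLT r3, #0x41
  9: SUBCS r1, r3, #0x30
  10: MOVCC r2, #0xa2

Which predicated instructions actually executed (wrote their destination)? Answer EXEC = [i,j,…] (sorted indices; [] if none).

0: ✓ CMP  NZCV=0011
1: · MOVVC
2: · MOVEQ
3: ✓ CMP  NZCV=1000
4: ✓ ADDLS  r1←0xab
5: ✓ ADDLT  r1←0xf4
6: · SUBEQ
7: ✓ CMP  NZCV=0010
8: · MOVLT
9: ✓ SUBCS  r1←0xba
10: · MOVCC

EXEC = [4,5,9]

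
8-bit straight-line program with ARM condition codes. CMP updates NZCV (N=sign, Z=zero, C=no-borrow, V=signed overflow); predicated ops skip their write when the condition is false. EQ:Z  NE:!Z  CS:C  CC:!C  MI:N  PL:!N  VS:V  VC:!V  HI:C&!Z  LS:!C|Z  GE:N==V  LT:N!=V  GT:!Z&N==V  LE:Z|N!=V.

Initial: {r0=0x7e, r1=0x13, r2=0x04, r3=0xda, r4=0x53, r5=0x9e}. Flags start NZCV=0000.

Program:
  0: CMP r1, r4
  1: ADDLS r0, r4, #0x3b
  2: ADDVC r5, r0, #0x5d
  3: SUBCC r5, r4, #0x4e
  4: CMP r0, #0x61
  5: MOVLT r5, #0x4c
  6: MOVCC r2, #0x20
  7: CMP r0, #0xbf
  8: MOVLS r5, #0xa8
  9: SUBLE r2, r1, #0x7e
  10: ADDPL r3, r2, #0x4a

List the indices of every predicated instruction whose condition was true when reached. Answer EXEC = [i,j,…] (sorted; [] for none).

0: ✓ CMP  NZCV=1000
1: ✓ ADDLS  r0←0x8e
2: ✓ ADDVC  r5←0xeb
3: ✓ SUBCC  r5←0x05
4: ✓ CMP  NZCV=0011
5: ✓ MOVLT  r5←0x4c
6: · MOVCC
7: ✓ CMP  NZCV=1000
8: ✓ MOVLS  r5←0xa8
9: ✓ SUBLE  r2←0x95
10: · ADDPL

EXEC = [1,2,3,5,8,9]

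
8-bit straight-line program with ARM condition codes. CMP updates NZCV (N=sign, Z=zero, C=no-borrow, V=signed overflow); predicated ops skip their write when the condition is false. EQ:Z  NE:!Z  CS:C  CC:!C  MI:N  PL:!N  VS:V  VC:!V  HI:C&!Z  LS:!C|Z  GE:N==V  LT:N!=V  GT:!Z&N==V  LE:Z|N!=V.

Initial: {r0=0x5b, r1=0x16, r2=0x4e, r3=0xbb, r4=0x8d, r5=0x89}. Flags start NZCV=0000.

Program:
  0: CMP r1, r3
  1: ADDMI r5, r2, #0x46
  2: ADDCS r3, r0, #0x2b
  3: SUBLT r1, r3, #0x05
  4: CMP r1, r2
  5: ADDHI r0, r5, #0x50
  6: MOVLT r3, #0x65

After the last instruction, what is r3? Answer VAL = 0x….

[0] flags=0000 → (cmp)
[1] flags=0000 MI?F → skip
[2] flags=0000 CS?F → skip
[3] flags=0000 LT?F → skip
[4] flags=1000 → (cmp)
[5] flags=1000 HI?F → skip
[6] flags=1000 LT?T → r3=0x65

VAL = 0x65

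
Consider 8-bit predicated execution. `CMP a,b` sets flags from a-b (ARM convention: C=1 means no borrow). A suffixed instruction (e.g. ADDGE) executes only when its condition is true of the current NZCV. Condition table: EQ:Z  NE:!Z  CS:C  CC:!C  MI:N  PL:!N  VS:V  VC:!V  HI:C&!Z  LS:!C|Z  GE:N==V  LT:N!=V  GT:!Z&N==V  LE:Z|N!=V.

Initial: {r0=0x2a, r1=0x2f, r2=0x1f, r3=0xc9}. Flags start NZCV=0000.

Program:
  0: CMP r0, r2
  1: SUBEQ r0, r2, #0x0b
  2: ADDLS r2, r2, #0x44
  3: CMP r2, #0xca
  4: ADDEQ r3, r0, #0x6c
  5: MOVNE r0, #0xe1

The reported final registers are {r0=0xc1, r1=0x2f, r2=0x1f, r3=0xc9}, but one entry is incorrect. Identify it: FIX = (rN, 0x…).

FIX = (r0, 0xe1)

0: ✓ CMP  NZCV=0010
1: · SUBEQ
2: · ADDLS
3: ✓ CMP  NZCV=0000
4: · ADDEQ
5: ✓ MOVNE  r0←0xe1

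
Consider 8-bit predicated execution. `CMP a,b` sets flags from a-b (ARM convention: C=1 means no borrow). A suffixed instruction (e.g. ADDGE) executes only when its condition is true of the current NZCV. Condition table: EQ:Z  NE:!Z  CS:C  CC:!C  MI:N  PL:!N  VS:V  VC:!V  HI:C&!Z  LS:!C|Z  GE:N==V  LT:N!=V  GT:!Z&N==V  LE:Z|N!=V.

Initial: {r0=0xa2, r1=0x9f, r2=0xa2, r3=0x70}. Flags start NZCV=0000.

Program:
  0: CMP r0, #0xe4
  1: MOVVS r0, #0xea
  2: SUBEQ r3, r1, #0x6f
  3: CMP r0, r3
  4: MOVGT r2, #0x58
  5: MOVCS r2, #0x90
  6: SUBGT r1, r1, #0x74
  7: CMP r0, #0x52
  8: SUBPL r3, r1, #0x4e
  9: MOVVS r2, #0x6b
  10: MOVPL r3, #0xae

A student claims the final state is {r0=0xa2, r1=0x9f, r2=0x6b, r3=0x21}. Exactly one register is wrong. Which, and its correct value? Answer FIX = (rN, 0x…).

FIX = (r3, 0xae)

[0] flags=1000 → (cmp)
[1] flags=1000 VS?F → skip
[2] flags=1000 EQ?F → skip
[3] flags=0011 → (cmp)
[4] flags=0011 GT?F → skip
[5] flags=0011 CS?T → r2=0x90
[6] flags=0011 GT?F → skip
[7] flags=0011 → (cmp)
[8] flags=0011 PL?T → r3=0x51
[9] flags=0011 VS?T → r2=0x6b
[10] flags=0011 PL?T → r3=0xae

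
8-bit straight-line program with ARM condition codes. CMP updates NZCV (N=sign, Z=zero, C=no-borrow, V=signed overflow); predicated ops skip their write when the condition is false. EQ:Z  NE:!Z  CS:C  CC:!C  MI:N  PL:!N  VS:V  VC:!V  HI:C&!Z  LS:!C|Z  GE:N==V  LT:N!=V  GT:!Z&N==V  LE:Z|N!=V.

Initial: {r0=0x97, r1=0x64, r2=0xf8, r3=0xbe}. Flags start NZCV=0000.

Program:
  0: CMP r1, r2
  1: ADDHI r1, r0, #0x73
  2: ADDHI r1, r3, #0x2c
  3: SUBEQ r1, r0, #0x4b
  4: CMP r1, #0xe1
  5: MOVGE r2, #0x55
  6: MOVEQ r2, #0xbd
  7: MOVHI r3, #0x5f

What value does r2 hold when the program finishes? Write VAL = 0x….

VAL = 0x55

[0] flags=0000 → (cmp)
[1] flags=0000 HI?F → skip
[2] flags=0000 HI?F → skip
[3] flags=0000 EQ?F → skip
[4] flags=1001 → (cmp)
[5] flags=1001 GE?T → r2=0x55
[6] flags=1001 EQ?F → skip
[7] flags=1001 HI?F → skip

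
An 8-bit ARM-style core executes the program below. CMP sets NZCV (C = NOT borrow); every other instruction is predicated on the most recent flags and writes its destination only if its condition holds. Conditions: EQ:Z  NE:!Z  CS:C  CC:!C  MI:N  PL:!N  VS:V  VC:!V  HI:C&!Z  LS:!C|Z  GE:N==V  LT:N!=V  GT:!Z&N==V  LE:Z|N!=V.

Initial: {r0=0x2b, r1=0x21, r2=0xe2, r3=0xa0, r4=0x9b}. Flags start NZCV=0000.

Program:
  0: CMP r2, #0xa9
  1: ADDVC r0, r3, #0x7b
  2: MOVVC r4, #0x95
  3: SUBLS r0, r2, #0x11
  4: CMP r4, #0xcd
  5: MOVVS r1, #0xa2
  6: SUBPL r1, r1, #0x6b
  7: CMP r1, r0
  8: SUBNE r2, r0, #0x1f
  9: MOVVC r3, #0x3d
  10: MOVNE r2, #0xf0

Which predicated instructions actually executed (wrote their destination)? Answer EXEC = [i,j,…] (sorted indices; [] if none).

0: ✓ CMP  NZCV=0010
1: ✓ ADDVC  r0←0x1b
2: ✓ MOVVC  r4←0x95
3: · SUBLS
4: ✓ CMP  NZCV=1000
5: · MOVVS
6: · SUBPL
7: ✓ CMP  NZCV=0010
8: ✓ SUBNE  r2←0xfc
9: ✓ MOVVC  r3←0x3d
10: ✓ MOVNE  r2←0xf0

EXEC = [1,2,8,9,10]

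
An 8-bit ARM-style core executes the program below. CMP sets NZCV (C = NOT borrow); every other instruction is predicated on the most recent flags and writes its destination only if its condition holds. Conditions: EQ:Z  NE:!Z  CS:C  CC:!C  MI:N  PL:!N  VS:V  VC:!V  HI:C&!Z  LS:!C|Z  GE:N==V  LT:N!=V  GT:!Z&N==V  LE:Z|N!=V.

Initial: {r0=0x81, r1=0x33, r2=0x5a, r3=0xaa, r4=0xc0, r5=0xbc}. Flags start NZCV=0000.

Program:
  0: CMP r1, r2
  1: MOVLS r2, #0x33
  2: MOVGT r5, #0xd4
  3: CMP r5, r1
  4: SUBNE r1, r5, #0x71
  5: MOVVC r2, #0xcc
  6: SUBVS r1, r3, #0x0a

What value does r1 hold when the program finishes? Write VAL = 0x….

[0] flags=1000 → (cmp)
[1] flags=1000 LS?T → r2=0x33
[2] flags=1000 GT?F → skip
[3] flags=1010 → (cmp)
[4] flags=1010 NE?T → r1=0x4b
[5] flags=1010 VC?T → r2=0xcc
[6] flags=1010 VS?F → skip

VAL = 0x4b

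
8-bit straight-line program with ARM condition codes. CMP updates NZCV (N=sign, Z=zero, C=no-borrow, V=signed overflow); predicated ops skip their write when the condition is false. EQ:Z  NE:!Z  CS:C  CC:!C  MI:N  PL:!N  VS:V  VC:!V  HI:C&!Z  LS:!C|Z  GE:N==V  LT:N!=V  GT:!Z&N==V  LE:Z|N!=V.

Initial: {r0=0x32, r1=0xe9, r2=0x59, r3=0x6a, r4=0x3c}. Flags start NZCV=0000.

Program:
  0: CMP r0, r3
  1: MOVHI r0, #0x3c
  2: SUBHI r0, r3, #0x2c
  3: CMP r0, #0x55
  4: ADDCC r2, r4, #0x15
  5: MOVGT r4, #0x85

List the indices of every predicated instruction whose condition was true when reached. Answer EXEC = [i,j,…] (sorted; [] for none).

EXEC = [4]

0: ✓ CMP  NZCV=1000
1: · MOVHI
2: · SUBHI
3: ✓ CMP  NZCV=1000
4: ✓ ADDCC  r2←0x51
5: · MOVGT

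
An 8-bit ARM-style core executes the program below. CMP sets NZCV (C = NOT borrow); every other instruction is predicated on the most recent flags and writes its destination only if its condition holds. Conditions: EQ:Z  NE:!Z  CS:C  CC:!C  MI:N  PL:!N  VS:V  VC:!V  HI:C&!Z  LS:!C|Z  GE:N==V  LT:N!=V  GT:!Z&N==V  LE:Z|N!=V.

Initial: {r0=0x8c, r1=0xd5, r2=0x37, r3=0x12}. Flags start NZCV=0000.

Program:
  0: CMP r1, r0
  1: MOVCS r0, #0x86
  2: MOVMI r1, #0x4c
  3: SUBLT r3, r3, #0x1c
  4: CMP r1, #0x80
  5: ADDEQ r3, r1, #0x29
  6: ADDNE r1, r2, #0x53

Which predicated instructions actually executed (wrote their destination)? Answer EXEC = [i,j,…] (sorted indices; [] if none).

EXEC = [1,6]

0: ✓ CMP  NZCV=0010
1: ✓ MOVCS  r0←0x86
2: · MOVMI
3: · SUBLT
4: ✓ CMP  NZCV=0010
5: · ADDEQ
6: ✓ ADDNE  r1←0x8a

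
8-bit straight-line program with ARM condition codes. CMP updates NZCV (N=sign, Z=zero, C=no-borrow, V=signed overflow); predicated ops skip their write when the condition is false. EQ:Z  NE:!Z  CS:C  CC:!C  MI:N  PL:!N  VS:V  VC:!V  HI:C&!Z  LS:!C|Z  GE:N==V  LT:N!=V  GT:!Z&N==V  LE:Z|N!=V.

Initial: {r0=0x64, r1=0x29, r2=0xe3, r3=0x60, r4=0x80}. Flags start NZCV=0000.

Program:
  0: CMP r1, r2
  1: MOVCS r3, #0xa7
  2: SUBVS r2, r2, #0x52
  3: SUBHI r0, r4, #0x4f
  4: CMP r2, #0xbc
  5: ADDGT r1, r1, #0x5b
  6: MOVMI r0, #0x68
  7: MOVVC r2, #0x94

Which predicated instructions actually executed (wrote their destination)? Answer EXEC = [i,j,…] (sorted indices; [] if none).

EXEC = [5,7]

[0] flags=0000 → (cmp)
[1] flags=0000 CS?F → skip
[2] flags=0000 VS?F → skip
[3] flags=0000 HI?F → skip
[4] flags=0010 → (cmp)
[5] flags=0010 GT?T → r1=0x84
[6] flags=0010 MI?F → skip
[7] flags=0010 VC?T → r2=0x94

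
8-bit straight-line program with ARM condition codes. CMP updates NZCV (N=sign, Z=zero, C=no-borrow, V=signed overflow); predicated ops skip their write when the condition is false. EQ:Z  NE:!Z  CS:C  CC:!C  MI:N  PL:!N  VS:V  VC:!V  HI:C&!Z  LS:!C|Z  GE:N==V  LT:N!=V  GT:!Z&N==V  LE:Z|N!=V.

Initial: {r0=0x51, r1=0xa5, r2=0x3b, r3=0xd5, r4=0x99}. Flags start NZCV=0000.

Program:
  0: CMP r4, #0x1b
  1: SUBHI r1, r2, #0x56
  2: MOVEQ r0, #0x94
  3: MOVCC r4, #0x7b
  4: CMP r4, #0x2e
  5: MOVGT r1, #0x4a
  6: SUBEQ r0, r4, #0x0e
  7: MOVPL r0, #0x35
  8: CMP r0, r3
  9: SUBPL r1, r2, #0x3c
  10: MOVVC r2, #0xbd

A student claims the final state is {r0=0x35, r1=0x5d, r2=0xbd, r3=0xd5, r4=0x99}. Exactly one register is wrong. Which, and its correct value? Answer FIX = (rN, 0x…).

[0] flags=0011 → (cmp)
[1] flags=0011 HI?T → r1=0xe5
[2] flags=0011 EQ?F → skip
[3] flags=0011 CC?F → skip
[4] flags=0011 → (cmp)
[5] flags=0011 GT?F → skip
[6] flags=0011 EQ?F → skip
[7] flags=0011 PL?T → r0=0x35
[8] flags=0000 → (cmp)
[9] flags=0000 PL?T → r1=0xff
[10] flags=0000 VC?T → r2=0xbd

FIX = (r1, 0xff)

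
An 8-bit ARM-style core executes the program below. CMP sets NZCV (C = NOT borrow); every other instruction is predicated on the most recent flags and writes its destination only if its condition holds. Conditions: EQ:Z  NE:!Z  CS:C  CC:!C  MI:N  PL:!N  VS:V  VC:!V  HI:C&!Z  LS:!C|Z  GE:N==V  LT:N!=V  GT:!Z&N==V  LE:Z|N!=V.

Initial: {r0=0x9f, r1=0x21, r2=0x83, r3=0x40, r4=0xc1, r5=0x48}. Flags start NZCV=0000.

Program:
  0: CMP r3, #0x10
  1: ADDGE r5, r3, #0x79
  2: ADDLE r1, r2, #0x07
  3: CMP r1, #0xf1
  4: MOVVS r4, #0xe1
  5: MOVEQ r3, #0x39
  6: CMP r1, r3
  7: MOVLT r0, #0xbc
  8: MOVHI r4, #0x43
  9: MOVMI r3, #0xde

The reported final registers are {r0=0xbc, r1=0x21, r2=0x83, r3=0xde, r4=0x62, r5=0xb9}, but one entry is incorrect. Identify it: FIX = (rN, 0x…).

0: ✓ CMP  NZCV=0010
1: ✓ ADDGE  r5←0xb9
2: · ADDLE
3: ✓ CMP  NZCV=0000
4: · MOVVS
5: · MOVEQ
6: ✓ CMP  NZCV=1000
7: ✓ MOVLT  r0←0xbc
8: · MOVHI
9: ✓ MOVMI  r3←0xde

FIX = (r4, 0xc1)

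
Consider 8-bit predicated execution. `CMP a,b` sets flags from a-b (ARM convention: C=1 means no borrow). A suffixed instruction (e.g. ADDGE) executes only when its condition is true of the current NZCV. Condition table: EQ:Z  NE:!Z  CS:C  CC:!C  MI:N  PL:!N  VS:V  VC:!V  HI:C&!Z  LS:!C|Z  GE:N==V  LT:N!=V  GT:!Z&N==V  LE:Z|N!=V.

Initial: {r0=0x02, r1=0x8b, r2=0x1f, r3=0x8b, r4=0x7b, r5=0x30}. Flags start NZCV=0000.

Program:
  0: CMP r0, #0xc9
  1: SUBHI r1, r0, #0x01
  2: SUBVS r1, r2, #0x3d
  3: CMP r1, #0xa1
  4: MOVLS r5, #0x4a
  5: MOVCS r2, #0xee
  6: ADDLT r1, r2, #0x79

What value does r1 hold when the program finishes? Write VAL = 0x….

[0] flags=0000 → (cmp)
[1] flags=0000 HI?F → skip
[2] flags=0000 VS?F → skip
[3] flags=1000 → (cmp)
[4] flags=1000 LS?T → r5=0x4a
[5] flags=1000 CS?F → skip
[6] flags=1000 LT?T → r1=0x98

VAL = 0x98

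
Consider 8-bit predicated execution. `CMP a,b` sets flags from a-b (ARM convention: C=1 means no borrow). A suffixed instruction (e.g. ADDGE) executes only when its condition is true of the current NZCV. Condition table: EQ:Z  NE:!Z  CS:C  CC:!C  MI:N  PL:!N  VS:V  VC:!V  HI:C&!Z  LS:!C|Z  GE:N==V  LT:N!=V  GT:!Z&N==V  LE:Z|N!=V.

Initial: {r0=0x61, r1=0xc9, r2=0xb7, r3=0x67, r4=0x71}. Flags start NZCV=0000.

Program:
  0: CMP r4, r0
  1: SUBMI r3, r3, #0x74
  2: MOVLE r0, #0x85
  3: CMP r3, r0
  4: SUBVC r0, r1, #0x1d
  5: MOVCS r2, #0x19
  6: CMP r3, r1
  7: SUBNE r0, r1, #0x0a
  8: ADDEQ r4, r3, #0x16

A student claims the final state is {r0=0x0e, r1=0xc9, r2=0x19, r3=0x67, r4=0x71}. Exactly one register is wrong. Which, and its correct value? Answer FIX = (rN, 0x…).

FIX = (r0, 0xbf)

0: ✓ CMP  NZCV=0010
1: · SUBMI
2: · MOVLE
3: ✓ CMP  NZCV=0010
4: ✓ SUBVC  r0←0xac
5: ✓ MOVCS  r2←0x19
6: ✓ CMP  NZCV=1001
7: ✓ SUBNE  r0←0xbf
8: · ADDEQ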